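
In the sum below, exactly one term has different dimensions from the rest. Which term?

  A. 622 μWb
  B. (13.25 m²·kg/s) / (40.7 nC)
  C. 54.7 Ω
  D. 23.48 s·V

C.

Expand each in SI base units:
  A. Wb = V·s = kg·m²·s⁻²·A⁻¹
  B. [kg·m²·s⁻¹] / [s·A] = kg·m²·s⁻²·A⁻¹
  C. Ω = V·A⁻¹ = kg·m²·s⁻³·A⁻²
  D. V·s = J·C⁻¹·s = kg·m²·s⁻²·A⁻¹
All reduce to kg·m²·s⁻²·A⁻¹ except C., which is kg·m²·s⁻³·A⁻².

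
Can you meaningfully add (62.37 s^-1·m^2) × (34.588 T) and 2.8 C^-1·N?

No

In SI base units:
  (62.37 s^-1·m^2) × (34.588 T):  [m²·s⁻¹] · [kg·s⁻²·A⁻¹] = kg·m²·s⁻³·A⁻¹
  2.8 C^-1·N:  N·C⁻¹ = kg·m·s⁻²·(s·A)⁻¹ = kg·m·s⁻³·A⁻¹
kg·m²·s⁻³·A⁻¹ ≠ kg·m·s⁻³·A⁻¹, so they cannot be added.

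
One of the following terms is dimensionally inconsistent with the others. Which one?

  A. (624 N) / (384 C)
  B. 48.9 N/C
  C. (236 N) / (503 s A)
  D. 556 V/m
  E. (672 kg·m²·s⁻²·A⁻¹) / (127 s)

Expand each in SI base units:
  A. [kg·m·s⁻²] / [s·A] = kg·m·s⁻³·A⁻¹
  B. N·C⁻¹ = kg·m·s⁻²·(s·A)⁻¹ = kg·m·s⁻³·A⁻¹
  C. [kg·m·s⁻²] / [s·A] = kg·m·s⁻³·A⁻¹
  D. V·m⁻¹ = J·C⁻¹·m⁻¹ = kg·m·s⁻³·A⁻¹
  E. [kg·m²·s⁻²·A⁻¹] / [s] = kg·m²·s⁻³·A⁻¹
All reduce to kg·m·s⁻³·A⁻¹ except E., which is kg·m²·s⁻³·A⁻¹.

E.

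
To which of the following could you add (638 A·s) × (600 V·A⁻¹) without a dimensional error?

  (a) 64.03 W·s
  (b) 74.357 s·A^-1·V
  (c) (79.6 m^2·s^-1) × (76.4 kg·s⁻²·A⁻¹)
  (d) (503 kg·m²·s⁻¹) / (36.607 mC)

(d)

Reference: [s·A] · [kg·m²·s⁻³·A⁻²] = kg·m²·s⁻²·A⁻¹.
Each option:
  (a) W·s = J·s⁻¹·s = kg·m²·s⁻²
  (b) V·s·A⁻¹ = J·C⁻¹·s·A⁻¹ = kg·m²·s⁻²·A⁻²
  (c) [m²·s⁻¹] · [kg·s⁻²·A⁻¹] = kg·m²·s⁻³·A⁻¹
  (d) [kg·m²·s⁻¹] / [s·A] = kg·m²·s⁻²·A⁻¹  ← same
Only (d) matches kg·m²·s⁻²·A⁻¹.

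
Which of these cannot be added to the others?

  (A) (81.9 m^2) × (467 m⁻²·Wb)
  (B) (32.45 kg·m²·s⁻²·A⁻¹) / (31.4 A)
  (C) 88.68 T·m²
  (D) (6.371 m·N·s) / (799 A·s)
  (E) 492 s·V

(B)

Work out the base dimensions of each:
  (A) [m²] · [kg·s⁻²·A⁻¹] = kg·m²·s⁻²·A⁻¹
  (B) [kg·m²·s⁻²·A⁻¹] / [A] = kg·m²·s⁻²·A⁻²
  (C) T·m² = Wb·m⁻²·m² = kg·m²·s⁻²·A⁻¹
  (D) [kg·m²·s⁻¹] / [s·A] = kg·m²·s⁻²·A⁻¹
  (E) V·s = J·C⁻¹·s = kg·m²·s⁻²·A⁻¹
All reduce to kg·m²·s⁻²·A⁻¹ except (B), which is kg·m²·s⁻²·A⁻².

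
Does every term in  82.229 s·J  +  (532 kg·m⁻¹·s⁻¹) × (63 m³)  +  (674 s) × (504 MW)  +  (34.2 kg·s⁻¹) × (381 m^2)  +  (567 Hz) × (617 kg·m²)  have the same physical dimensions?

Dimensions:
  82.229 s·J:  J·s = N·m·s = kg·m²·s⁻¹
  (532 kg·m⁻¹·s⁻¹) × (63 m³):  [kg·m⁻¹·s⁻¹] · [m³] = kg·m²·s⁻¹
  (674 s) × (504 MW):  [s] · [kg·m²·s⁻³] = kg·m²·s⁻²
  (34.2 kg·s⁻¹) × (381 m^2):  [kg·s⁻¹] · [m²] = kg·m²·s⁻¹
  (567 Hz) × (617 kg·m²):  [s⁻¹] · [kg·m²] = kg·m²·s⁻¹
The terms do not share a single dimension (kg·m²·s⁻² vs kg·m²·s⁻¹).

No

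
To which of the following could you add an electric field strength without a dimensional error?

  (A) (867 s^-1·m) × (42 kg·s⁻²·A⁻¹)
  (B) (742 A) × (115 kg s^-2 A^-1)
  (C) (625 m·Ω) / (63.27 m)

(A)

Reference: [electric field strength] = kg·m·s⁻³·A⁻¹.
Each option:
  (A) [m·s⁻¹] · [kg·s⁻²·A⁻¹] = kg·m·s⁻³·A⁻¹  ← same
  (B) [A] · [kg·s⁻²·A⁻¹] = kg·s⁻²
  (C) [kg·m³·s⁻³·A⁻²] / [m] = kg·m²·s⁻³·A⁻²
Only (A) matches kg·m·s⁻³·A⁻¹.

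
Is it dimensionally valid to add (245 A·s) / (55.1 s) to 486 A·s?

Expand each in SI base units:
  (245 A·s) / (55.1 s):  [s·A] / [s] = A
  486 A·s:  A·s = s·A
A ≠ s·A, so they cannot be added.

No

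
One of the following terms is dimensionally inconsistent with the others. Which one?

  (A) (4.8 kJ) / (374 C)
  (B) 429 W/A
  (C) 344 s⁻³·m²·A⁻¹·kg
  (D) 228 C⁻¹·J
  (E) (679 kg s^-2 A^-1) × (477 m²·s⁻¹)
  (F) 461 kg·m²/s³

(F)

Expand each in SI base units:
  (A) [kg·m²·s⁻²] / [s·A] = kg·m²·s⁻³·A⁻¹
  (B) W·A⁻¹ = J·s⁻¹·A⁻¹ = kg·m²·s⁻³·A⁻¹
  (C) kg·m²·s⁻³·A⁻¹
  (D) J·C⁻¹ = N·m·(s·A)⁻¹ = kg·m²·s⁻³·A⁻¹
  (E) [kg·s⁻²·A⁻¹] · [m²·s⁻¹] = kg·m²·s⁻³·A⁻¹
  (F) kg·m²·s⁻³
All reduce to kg·m²·s⁻³·A⁻¹ except (F), which is kg·m²·s⁻³.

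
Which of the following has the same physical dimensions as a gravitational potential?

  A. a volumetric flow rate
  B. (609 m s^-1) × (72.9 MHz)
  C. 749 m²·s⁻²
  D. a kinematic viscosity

Reference: [gravitational potential] = m²·s⁻².
Each option:
  A. [volumetric flow rate] = m³·s⁻¹
  B. [m·s⁻¹] · [s⁻¹] = m·s⁻²
  C. m²·s⁻²  ← same
  D. [kinematic viscosity] = m²·s⁻¹
Only C. matches m²·s⁻².

C.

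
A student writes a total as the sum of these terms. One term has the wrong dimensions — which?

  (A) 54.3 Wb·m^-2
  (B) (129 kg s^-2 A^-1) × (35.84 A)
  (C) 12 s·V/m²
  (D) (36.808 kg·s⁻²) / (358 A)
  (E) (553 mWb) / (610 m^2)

Reduce each to base SI dimensions:
  (A) Wb·m⁻² = V·s·m⁻² = kg·s⁻²·A⁻¹
  (B) [kg·s⁻²·A⁻¹] · [A] = kg·s⁻²
  (C) V·s·m⁻² = J·C⁻¹·s·m⁻² = kg·s⁻²·A⁻¹
  (D) [kg·s⁻²] / [A] = kg·s⁻²·A⁻¹
  (E) [kg·m²·s⁻²·A⁻¹] / [m²] = kg·s⁻²·A⁻¹
All reduce to kg·s⁻²·A⁻¹ except (B), which is kg·s⁻².

(B)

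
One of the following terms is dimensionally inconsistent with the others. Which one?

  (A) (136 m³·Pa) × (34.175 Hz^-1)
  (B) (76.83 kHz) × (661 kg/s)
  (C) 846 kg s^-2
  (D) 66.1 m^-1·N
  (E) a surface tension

Work out the base dimensions of each:
  (A) [kg·m²·s⁻²] · [s] = kg·m²·s⁻¹
  (B) [s⁻¹] · [kg·s⁻¹] = kg·s⁻²
  (C) kg·s⁻²
  (D) N·m⁻¹ = kg·m·s⁻²·m⁻¹ = kg·s⁻²
  (E) [surface tension] = kg·s⁻²
All reduce to kg·s⁻² except (A), which is kg·m²·s⁻¹.

(A)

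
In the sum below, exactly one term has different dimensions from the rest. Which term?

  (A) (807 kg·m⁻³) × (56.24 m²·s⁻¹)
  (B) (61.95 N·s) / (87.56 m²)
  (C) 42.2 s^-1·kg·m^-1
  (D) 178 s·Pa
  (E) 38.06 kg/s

Work out the base dimensions of each:
  (A) [kg·m⁻³] · [m²·s⁻¹] = kg·m⁻¹·s⁻¹
  (B) [kg·m·s⁻¹] / [m²] = kg·m⁻¹·s⁻¹
  (C) kg·m⁻¹·s⁻¹
  (D) Pa·s = N·m⁻²·s = kg·m⁻¹·s⁻¹
  (E) kg·s⁻¹
All reduce to kg·m⁻¹·s⁻¹ except (E), which is kg·s⁻¹.

(E)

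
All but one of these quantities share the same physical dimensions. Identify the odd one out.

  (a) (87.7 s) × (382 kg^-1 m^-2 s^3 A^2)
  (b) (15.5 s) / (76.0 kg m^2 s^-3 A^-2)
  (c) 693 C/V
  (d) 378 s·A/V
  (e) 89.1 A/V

Reduce each to base SI dimensions:
  (a) [s] · [kg⁻¹·m⁻²·s³·A²] = kg⁻¹·m⁻²·s⁴·A²
  (b) [s] / [kg·m²·s⁻³·A⁻²] = kg⁻¹·m⁻²·s⁴·A²
  (c) C·V⁻¹ = s·A·(J·C⁻¹)⁻¹ = kg⁻¹·m⁻²·s⁴·A²
  (d) A·s·V⁻¹ = A·s·(J·C⁻¹)⁻¹ = kg⁻¹·m⁻²·s⁴·A²
  (e) A·V⁻¹ = A·(J·C⁻¹)⁻¹ = kg⁻¹·m⁻²·s³·A²
All reduce to kg⁻¹·m⁻²·s⁴·A² except (e), which is kg⁻¹·m⁻²·s³·A².

(e)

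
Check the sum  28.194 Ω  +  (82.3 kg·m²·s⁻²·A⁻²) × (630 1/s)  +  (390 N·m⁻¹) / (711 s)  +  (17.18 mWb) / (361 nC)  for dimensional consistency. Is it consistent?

No

Expand each in SI base units:
  28.194 Ω:  Ω = V·A⁻¹ = kg·m²·s⁻³·A⁻²
  (82.3 kg·m²·s⁻²·A⁻²) × (630 1/s):  [kg·m²·s⁻²·A⁻²] · [s⁻¹] = kg·m²·s⁻³·A⁻²
  (390 N·m⁻¹) / (711 s):  [kg·s⁻²] / [s] = kg·s⁻³
  (17.18 mWb) / (361 nC):  [kg·m²·s⁻²·A⁻¹] / [s·A] = kg·m²·s⁻³·A⁻²
The terms do not share a single dimension (kg·m²·s⁻³·A⁻² vs kg·s⁻³).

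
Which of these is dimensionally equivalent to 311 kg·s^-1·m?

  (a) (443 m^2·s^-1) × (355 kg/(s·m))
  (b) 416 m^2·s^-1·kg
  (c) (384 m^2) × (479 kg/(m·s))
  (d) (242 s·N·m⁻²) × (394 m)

Reference: kg·m·s⁻¹.
Each option:
  (a) [m²·s⁻¹] · [kg·m⁻¹·s⁻¹] = kg·m·s⁻²
  (b) kg·m²·s⁻¹
  (c) [m²] · [kg·m⁻¹·s⁻¹] = kg·m·s⁻¹  ← same
  (d) [kg·m⁻¹·s⁻¹] · [m] = kg·s⁻¹
Only (c) matches kg·m·s⁻¹.

(c)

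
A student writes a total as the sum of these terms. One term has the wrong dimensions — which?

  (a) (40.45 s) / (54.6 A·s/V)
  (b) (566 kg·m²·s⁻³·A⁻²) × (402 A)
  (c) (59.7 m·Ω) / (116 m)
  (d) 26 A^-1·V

(b)

Expand each in SI base units:
  (a) [s] / [kg⁻¹·m⁻²·s⁴·A²] = kg·m²·s⁻³·A⁻²
  (b) [kg·m²·s⁻³·A⁻²] · [A] = kg·m²·s⁻³·A⁻¹
  (c) [kg·m³·s⁻³·A⁻²] / [m] = kg·m²·s⁻³·A⁻²
  (d) V·A⁻¹ = J·C⁻¹·A⁻¹ = kg·m²·s⁻³·A⁻²
All reduce to kg·m²·s⁻³·A⁻² except (b), which is kg·m²·s⁻³·A⁻¹.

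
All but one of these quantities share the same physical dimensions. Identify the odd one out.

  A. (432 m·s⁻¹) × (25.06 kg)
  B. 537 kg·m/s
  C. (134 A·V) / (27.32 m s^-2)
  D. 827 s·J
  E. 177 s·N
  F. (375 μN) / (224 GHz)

D.

Expand each in SI base units:
  A. [m·s⁻¹] · [kg] = kg·m·s⁻¹
  B. kg·m·s⁻¹
  C. [kg·m²·s⁻³] / [m·s⁻²] = kg·m·s⁻¹
  D. J·s = N·m·s = kg·m²·s⁻¹
  E. N·s = kg·m·s⁻²·s = kg·m·s⁻¹
  F. [kg·m·s⁻²] / [s⁻¹] = kg·m·s⁻¹
All reduce to kg·m·s⁻¹ except D., which is kg·m²·s⁻¹.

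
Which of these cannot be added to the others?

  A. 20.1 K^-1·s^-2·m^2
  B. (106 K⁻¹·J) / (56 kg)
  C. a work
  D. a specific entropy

Expand each in SI base units:
  A. m²·s⁻²·K⁻¹
  B. [kg·m²·s⁻²·K⁻¹] / [kg] = m²·s⁻²·K⁻¹
  C. [work] = kg·m²·s⁻²
  D. [specific entropy] = m²·s⁻²·K⁻¹
All reduce to m²·s⁻²·K⁻¹ except C., which is kg·m²·s⁻².

C.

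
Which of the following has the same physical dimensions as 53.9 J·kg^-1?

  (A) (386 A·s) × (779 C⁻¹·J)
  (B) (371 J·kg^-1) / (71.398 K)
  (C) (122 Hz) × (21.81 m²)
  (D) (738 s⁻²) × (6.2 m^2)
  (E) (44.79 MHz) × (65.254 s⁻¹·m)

Reference: J·kg⁻¹ = N·m·kg⁻¹ = m²·s⁻².
Each option:
  (A) [s·A] · [kg·m²·s⁻³·A⁻¹] = kg·m²·s⁻²
  (B) [m²·s⁻²] / [K] = m²·s⁻²·K⁻¹
  (C) [s⁻¹] · [m²] = m²·s⁻¹
  (D) [s⁻²] · [m²] = m²·s⁻²  ← same
  (E) [s⁻¹] · [m·s⁻¹] = m·s⁻²
Only (D) matches m²·s⁻².

(D)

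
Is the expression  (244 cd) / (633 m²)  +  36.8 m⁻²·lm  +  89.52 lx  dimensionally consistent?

Yes

Dimensions:
  (244 cd) / (633 m²):  [cd] / [m²] = m⁻²·cd
  36.8 m⁻²·lm:  lm·m⁻² = cd·m⁻² = m⁻²·cd
  89.52 lx:  lx = lm·m⁻² = m⁻²·cd
Every term reduces to m⁻²·cd.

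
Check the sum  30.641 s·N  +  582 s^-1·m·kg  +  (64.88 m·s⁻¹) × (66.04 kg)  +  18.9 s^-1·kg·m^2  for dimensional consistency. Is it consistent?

No

Work out the base dimensions of each:
  30.641 s·N:  N·s = kg·m·s⁻²·s = kg·m·s⁻¹
  582 s^-1·m·kg:  kg·m·s⁻¹
  (64.88 m·s⁻¹) × (66.04 kg):  [m·s⁻¹] · [kg] = kg·m·s⁻¹
  18.9 s^-1·kg·m^2:  kg·m²·s⁻¹
The terms do not share a single dimension (kg·m²·s⁻¹ vs kg·m·s⁻¹).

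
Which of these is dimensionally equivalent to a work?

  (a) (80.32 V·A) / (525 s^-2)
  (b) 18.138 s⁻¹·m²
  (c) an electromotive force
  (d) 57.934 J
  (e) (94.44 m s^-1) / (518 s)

(d)

Reference: [work] = kg·m²·s⁻².
Each option:
  (a) [kg·m²·s⁻³] / [s⁻²] = kg·m²·s⁻¹
  (b) m²·s⁻¹
  (c) [electromotive force] = kg·m²·s⁻³·A⁻¹
  (d) J = N·m = kg·m²·s⁻²  ← same
  (e) [m·s⁻¹] / [s] = m·s⁻²
Only (d) matches kg·m²·s⁻².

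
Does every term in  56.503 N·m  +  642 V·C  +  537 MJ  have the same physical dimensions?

Yes

Expand each in SI base units:
  56.503 N·m:  N·m = kg·m·s⁻²·m = kg·m²·s⁻²
  642 V·C:  C·V = s·A·J·C⁻¹ = kg·m²·s⁻²
  537 MJ:  J = N·m = kg·m²·s⁻²
Every term reduces to kg·m²·s⁻².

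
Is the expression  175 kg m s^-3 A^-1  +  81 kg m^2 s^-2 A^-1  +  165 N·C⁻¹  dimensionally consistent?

Reduce each to base SI dimensions:
  175 kg m s^-3 A^-1:  kg·m·s⁻³·A⁻¹
  81 kg m^2 s^-2 A^-1:  kg·m²·s⁻²·A⁻¹
  165 N·C⁻¹:  N·C⁻¹ = kg·m·s⁻²·(s·A)⁻¹ = kg·m·s⁻³·A⁻¹
The terms do not share a single dimension (kg·m²·s⁻²·A⁻¹ vs kg·m·s⁻³·A⁻¹).

No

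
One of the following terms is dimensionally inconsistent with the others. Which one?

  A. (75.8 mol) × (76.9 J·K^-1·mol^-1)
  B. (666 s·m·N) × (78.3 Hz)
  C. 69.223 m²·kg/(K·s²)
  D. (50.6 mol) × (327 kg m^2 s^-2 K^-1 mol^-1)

B.

Work out the base dimensions of each:
  A. [mol] · [kg·m²·s⁻²·K⁻¹·mol⁻¹] = kg·m²·s⁻²·K⁻¹
  B. [kg·m²·s⁻¹] · [s⁻¹] = kg·m²·s⁻²
  C. kg·m²·s⁻²·K⁻¹
  D. [mol] · [kg·m²·s⁻²·K⁻¹·mol⁻¹] = kg·m²·s⁻²·K⁻¹
All reduce to kg·m²·s⁻²·K⁻¹ except B., which is kg·m²·s⁻².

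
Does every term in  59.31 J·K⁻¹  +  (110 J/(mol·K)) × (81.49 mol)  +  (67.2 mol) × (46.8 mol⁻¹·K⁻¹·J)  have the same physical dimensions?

Yes

Dimensions:
  59.31 J·K⁻¹:  J·K⁻¹ = N·m·K⁻¹ = kg·m²·s⁻²·K⁻¹
  (110 J/(mol·K)) × (81.49 mol):  [kg·m²·s⁻²·K⁻¹·mol⁻¹] · [mol] = kg·m²·s⁻²·K⁻¹
  (67.2 mol) × (46.8 mol⁻¹·K⁻¹·J):  [mol] · [kg·m²·s⁻²·K⁻¹·mol⁻¹] = kg·m²·s⁻²·K⁻¹
Every term reduces to kg·m²·s⁻²·K⁻¹.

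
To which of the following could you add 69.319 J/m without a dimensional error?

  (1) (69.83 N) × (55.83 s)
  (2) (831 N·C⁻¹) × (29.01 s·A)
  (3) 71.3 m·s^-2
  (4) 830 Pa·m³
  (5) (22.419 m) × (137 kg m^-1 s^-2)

(2)

Reference: J·m⁻¹ = N·m·m⁻¹ = kg·m·s⁻².
Each option:
  (1) [kg·m·s⁻²] · [s] = kg·m·s⁻¹
  (2) [kg·m·s⁻³·A⁻¹] · [s·A] = kg·m·s⁻²  ← same
  (3) m·s⁻²
  (4) Pa·m³ = N·m⁻²·m³ = kg·m²·s⁻²
  (5) [m] · [kg·m⁻¹·s⁻²] = kg·s⁻²
Only (2) matches kg·m·s⁻².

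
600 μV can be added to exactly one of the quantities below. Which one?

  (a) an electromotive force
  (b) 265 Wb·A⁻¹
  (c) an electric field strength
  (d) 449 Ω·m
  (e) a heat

(a)

Reference: V = J·C⁻¹ = kg·m²·s⁻³·A⁻¹.
Each option:
  (a) [electromotive force] = kg·m²·s⁻³·A⁻¹  ← same
  (b) Wb·A⁻¹ = V·s·A⁻¹ = kg·m²·s⁻²·A⁻²
  (c) [electric field strength] = kg·m·s⁻³·A⁻¹
  (d) Ω·m = V·A⁻¹·m = kg·m³·s⁻³·A⁻²
  (e) [heat] = kg·m²·s⁻²
Only (a) matches kg·m²·s⁻³·A⁻¹.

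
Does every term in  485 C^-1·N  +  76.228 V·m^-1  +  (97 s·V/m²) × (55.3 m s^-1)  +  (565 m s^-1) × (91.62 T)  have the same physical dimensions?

In SI base units:
  485 C^-1·N:  N·C⁻¹ = kg·m·s⁻²·(s·A)⁻¹ = kg·m·s⁻³·A⁻¹
  76.228 V·m^-1:  V·m⁻¹ = J·C⁻¹·m⁻¹ = kg·m·s⁻³·A⁻¹
  (97 s·V/m²) × (55.3 m s^-1):  [kg·s⁻²·A⁻¹] · [m·s⁻¹] = kg·m·s⁻³·A⁻¹
  (565 m s^-1) × (91.62 T):  [m·s⁻¹] · [kg·s⁻²·A⁻¹] = kg·m·s⁻³·A⁻¹
Every term reduces to kg·m·s⁻³·A⁻¹.

Yes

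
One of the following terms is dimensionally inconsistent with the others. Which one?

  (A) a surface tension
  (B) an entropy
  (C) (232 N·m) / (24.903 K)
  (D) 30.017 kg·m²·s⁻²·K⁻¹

Expand each in SI base units:
  (A) [surface tension] = kg·s⁻²
  (B) [entropy] = kg·m²·s⁻²·K⁻¹
  (C) [kg·m²·s⁻²] / [K] = kg·m²·s⁻²·K⁻¹
  (D) kg·m²·s⁻²·K⁻¹
All reduce to kg·m²·s⁻²·K⁻¹ except (A), which is kg·s⁻².

(A)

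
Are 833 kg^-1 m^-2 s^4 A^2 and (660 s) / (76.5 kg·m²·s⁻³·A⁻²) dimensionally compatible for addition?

Reduce each to base SI dimensions:
  833 kg^-1 m^-2 s^4 A^2:  kg⁻¹·m⁻²·s⁴·A²
  (660 s) / (76.5 kg·m²·s⁻³·A⁻²):  [s] / [kg·m²·s⁻³·A⁻²] = kg⁻¹·m⁻²·s⁴·A²
Both are kg⁻¹·m⁻²·s⁴·A², so they have the same dimensions and can be added.

Yes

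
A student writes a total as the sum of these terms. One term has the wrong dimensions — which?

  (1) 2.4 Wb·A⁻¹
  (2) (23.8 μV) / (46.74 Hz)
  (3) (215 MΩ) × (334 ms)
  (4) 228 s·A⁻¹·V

Dimensions:
  (1) Wb·A⁻¹ = V·s·A⁻¹ = kg·m²·s⁻²·A⁻²
  (2) [kg·m²·s⁻³·A⁻¹] / [s⁻¹] = kg·m²·s⁻²·A⁻¹
  (3) [kg·m²·s⁻³·A⁻²] · [s] = kg·m²·s⁻²·A⁻²
  (4) V·s·A⁻¹ = J·C⁻¹·s·A⁻¹ = kg·m²·s⁻²·A⁻²
All reduce to kg·m²·s⁻²·A⁻² except (2), which is kg·m²·s⁻²·A⁻¹.

(2)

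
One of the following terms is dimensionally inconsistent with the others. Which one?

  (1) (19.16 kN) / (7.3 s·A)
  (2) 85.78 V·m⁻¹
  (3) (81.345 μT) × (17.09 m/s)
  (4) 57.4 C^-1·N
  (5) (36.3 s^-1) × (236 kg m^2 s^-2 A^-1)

(5)

Work out the base dimensions of each:
  (1) [kg·m·s⁻²] / [s·A] = kg·m·s⁻³·A⁻¹
  (2) V·m⁻¹ = J·C⁻¹·m⁻¹ = kg·m·s⁻³·A⁻¹
  (3) [kg·s⁻²·A⁻¹] · [m·s⁻¹] = kg·m·s⁻³·A⁻¹
  (4) N·C⁻¹ = kg·m·s⁻²·(s·A)⁻¹ = kg·m·s⁻³·A⁻¹
  (5) [s⁻¹] · [kg·m²·s⁻²·A⁻¹] = kg·m²·s⁻³·A⁻¹
All reduce to kg·m·s⁻³·A⁻¹ except (5), which is kg·m²·s⁻³·A⁻¹.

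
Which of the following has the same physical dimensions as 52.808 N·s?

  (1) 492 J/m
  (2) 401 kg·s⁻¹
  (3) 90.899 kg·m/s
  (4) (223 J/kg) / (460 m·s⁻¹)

(3)

Reference: N·s = kg·m·s⁻²·s = kg·m·s⁻¹.
Each option:
  (1) J·m⁻¹ = N·m·m⁻¹ = kg·m·s⁻²
  (2) kg·s⁻¹
  (3) kg·m·s⁻¹  ← same
  (4) [m²·s⁻²] / [m·s⁻¹] = m·s⁻¹
Only (3) matches kg·m·s⁻¹.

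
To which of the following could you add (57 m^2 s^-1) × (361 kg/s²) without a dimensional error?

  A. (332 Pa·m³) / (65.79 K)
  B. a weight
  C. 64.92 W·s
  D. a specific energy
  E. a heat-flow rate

E.

Reference: [m²·s⁻¹] · [kg·s⁻²] = kg·m²·s⁻³.
Each option:
  A. [kg·m²·s⁻²] / [K] = kg·m²·s⁻²·K⁻¹
  B. [weight] = kg·m·s⁻²
  C. W·s = J·s⁻¹·s = kg·m²·s⁻²
  D. [specific energy] = m²·s⁻²
  E. [heat-flow rate] = kg·m²·s⁻³  ← same
Only E. matches kg·m²·s⁻³.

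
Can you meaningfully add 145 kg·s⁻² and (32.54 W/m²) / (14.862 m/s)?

No

In SI base units:
  145 kg·s⁻²:  kg·s⁻²
  (32.54 W/m²) / (14.862 m/s):  [kg·s⁻³] / [m·s⁻¹] = kg·m⁻¹·s⁻²
kg·s⁻² ≠ kg·m⁻¹·s⁻², so they cannot be added.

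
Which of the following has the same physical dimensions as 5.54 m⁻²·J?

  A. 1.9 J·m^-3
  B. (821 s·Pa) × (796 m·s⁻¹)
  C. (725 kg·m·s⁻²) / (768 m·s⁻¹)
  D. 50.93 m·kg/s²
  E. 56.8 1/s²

Reference: J·m⁻² = N·m·m⁻² = kg·s⁻².
Each option:
  A. J·m⁻³ = N·m·m⁻³ = kg·m⁻¹·s⁻²
  B. [kg·m⁻¹·s⁻¹] · [m·s⁻¹] = kg·s⁻²  ← same
  C. [kg·m·s⁻²] / [m·s⁻¹] = kg·s⁻¹
  D. kg·m·s⁻²
  E. s⁻²
Only B. matches kg·s⁻².

B.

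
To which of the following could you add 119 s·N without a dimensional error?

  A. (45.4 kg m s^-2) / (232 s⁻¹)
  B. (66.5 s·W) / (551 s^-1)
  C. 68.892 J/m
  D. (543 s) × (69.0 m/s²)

Reference: N·s = kg·m·s⁻²·s = kg·m·s⁻¹.
Each option:
  A. [kg·m·s⁻²] / [s⁻¹] = kg·m·s⁻¹  ← same
  B. [kg·m²·s⁻²] / [s⁻¹] = kg·m²·s⁻¹
  C. J·m⁻¹ = N·m·m⁻¹ = kg·m·s⁻²
  D. [s] · [m·s⁻²] = m·s⁻¹
Only A. matches kg·m·s⁻¹.

A.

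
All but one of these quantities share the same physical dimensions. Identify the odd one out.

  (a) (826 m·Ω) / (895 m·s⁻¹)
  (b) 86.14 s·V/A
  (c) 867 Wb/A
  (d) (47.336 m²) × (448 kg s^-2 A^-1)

Work out the base dimensions of each:
  (a) [kg·m³·s⁻³·A⁻²] / [m·s⁻¹] = kg·m²·s⁻²·A⁻²
  (b) V·s·A⁻¹ = J·C⁻¹·s·A⁻¹ = kg·m²·s⁻²·A⁻²
  (c) Wb·A⁻¹ = V·s·A⁻¹ = kg·m²·s⁻²·A⁻²
  (d) [m²] · [kg·s⁻²·A⁻¹] = kg·m²·s⁻²·A⁻¹
All reduce to kg·m²·s⁻²·A⁻² except (d), which is kg·m²·s⁻²·A⁻¹.

(d)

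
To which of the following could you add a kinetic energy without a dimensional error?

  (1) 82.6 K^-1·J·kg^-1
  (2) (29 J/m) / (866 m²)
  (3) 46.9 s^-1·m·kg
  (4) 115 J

(4)

Reference: [kinetic energy] = kg·m²·s⁻².
Each option:
  (1) J·kg⁻¹·K⁻¹ = N·m·kg⁻¹·K⁻¹ = m²·s⁻²·K⁻¹
  (2) [kg·m·s⁻²] / [m²] = kg·m⁻¹·s⁻²
  (3) kg·m·s⁻¹
  (4) J = N·m = kg·m²·s⁻²  ← same
Only (4) matches kg·m²·s⁻².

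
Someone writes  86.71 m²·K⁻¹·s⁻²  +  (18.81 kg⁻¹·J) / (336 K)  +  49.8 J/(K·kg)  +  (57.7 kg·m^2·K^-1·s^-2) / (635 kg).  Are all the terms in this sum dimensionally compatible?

Yes

Reduce each to base SI dimensions:
  86.71 m²·K⁻¹·s⁻²:  m²·s⁻²·K⁻¹
  (18.81 kg⁻¹·J) / (336 K):  [m²·s⁻²] / [K] = m²·s⁻²·K⁻¹
  49.8 J/(K·kg):  J·kg⁻¹·K⁻¹ = N·m·kg⁻¹·K⁻¹ = m²·s⁻²·K⁻¹
  (57.7 kg·m^2·K^-1·s^-2) / (635 kg):  [kg·m²·s⁻²·K⁻¹] / [kg] = m²·s⁻²·K⁻¹
Every term reduces to m²·s⁻²·K⁻¹.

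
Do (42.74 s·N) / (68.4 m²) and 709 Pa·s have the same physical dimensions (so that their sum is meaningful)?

Yes

Reduce each to base SI dimensions:
  (42.74 s·N) / (68.4 m²):  [kg·m·s⁻¹] / [m²] = kg·m⁻¹·s⁻¹
  709 Pa·s:  Pa·s = N·m⁻²·s = kg·m⁻¹·s⁻¹
Both are kg·m⁻¹·s⁻¹, so they have the same dimensions and can be added.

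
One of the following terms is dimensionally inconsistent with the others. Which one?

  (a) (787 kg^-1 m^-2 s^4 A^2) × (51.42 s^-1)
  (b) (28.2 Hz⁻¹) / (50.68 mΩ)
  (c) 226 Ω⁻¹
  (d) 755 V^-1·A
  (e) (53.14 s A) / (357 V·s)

Work out the base dimensions of each:
  (a) [kg⁻¹·m⁻²·s⁴·A²] · [s⁻¹] = kg⁻¹·m⁻²·s³·A²
  (b) [s] / [kg·m²·s⁻³·A⁻²] = kg⁻¹·m⁻²·s⁴·A²
  (c) Ω⁻¹ = (V·A⁻¹)⁻¹ = kg⁻¹·m⁻²·s³·A²
  (d) A·V⁻¹ = A·(J·C⁻¹)⁻¹ = kg⁻¹·m⁻²·s³·A²
  (e) [s·A] / [kg·m²·s⁻²·A⁻¹] = kg⁻¹·m⁻²·s³·A²
All reduce to kg⁻¹·m⁻²·s³·A² except (b), which is kg⁻¹·m⁻²·s⁴·A².

(b)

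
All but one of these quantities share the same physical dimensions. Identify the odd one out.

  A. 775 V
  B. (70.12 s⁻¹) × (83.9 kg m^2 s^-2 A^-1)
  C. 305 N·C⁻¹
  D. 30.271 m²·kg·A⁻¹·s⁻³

Work out the base dimensions of each:
  A. V = J·C⁻¹ = kg·m²·s⁻³·A⁻¹
  B. [s⁻¹] · [kg·m²·s⁻²·A⁻¹] = kg·m²·s⁻³·A⁻¹
  C. N·C⁻¹ = kg·m·s⁻²·(s·A)⁻¹ = kg·m·s⁻³·A⁻¹
  D. kg·m²·s⁻³·A⁻¹
All reduce to kg·m²·s⁻³·A⁻¹ except C., which is kg·m·s⁻³·A⁻¹.

C.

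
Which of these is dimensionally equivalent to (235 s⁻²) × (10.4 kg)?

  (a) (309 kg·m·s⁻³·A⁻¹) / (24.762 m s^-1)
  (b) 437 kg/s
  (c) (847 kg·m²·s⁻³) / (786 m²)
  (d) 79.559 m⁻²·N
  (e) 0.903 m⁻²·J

Reference: [s⁻²] · [kg] = kg·s⁻².
Each option:
  (a) [kg·m·s⁻³·A⁻¹] / [m·s⁻¹] = kg·s⁻²·A⁻¹
  (b) kg·s⁻¹
  (c) [kg·m²·s⁻³] / [m²] = kg·s⁻³
  (d) N·m⁻² = kg·m·s⁻²·m⁻² = kg·m⁻¹·s⁻²
  (e) J·m⁻² = N·m·m⁻² = kg·s⁻²  ← same
Only (e) matches kg·s⁻².

(e)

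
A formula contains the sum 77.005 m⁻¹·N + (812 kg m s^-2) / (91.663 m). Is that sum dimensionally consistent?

Yes

Dimensions:
  77.005 m⁻¹·N:  N·m⁻¹ = kg·m·s⁻²·m⁻¹ = kg·s⁻²
  (812 kg m s^-2) / (91.663 m):  [kg·m·s⁻²] / [m] = kg·s⁻²
Both are kg·s⁻², so they have the same dimensions and can be added.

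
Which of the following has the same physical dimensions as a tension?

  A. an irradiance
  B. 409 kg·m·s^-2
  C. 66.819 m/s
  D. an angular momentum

Reference: [tension] = kg·m·s⁻².
Each option:
  A. [irradiance] = kg·s⁻³
  B. kg·m·s⁻²  ← same
  C. m·s⁻¹
  D. [angular momentum] = kg·m²·s⁻¹
Only B. matches kg·m·s⁻².

B.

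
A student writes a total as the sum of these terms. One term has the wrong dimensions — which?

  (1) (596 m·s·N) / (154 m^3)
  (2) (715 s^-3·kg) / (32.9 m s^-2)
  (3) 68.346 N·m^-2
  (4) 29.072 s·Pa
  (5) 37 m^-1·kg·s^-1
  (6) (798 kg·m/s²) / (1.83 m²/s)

(3)

Expand each in SI base units:
  (1) [kg·m²·s⁻¹] / [m³] = kg·m⁻¹·s⁻¹
  (2) [kg·s⁻³] / [m·s⁻²] = kg·m⁻¹·s⁻¹
  (3) N·m⁻² = kg·m·s⁻²·m⁻² = kg·m⁻¹·s⁻²
  (4) Pa·s = N·m⁻²·s = kg·m⁻¹·s⁻¹
  (5) kg·m⁻¹·s⁻¹
  (6) [kg·m·s⁻²] / [m²·s⁻¹] = kg·m⁻¹·s⁻¹
All reduce to kg·m⁻¹·s⁻¹ except (3), which is kg·m⁻¹·s⁻².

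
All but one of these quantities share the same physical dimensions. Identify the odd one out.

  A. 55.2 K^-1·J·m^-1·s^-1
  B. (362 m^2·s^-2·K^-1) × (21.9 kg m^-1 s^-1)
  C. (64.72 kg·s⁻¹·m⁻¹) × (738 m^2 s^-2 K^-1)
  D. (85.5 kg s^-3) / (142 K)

D.

Expand each in SI base units:
  A. J·s⁻¹·m⁻¹·K⁻¹ = N·m·s⁻¹·m⁻¹·K⁻¹ = kg·m·s⁻³·K⁻¹
  B. [m²·s⁻²·K⁻¹] · [kg·m⁻¹·s⁻¹] = kg·m·s⁻³·K⁻¹
  C. [kg·m⁻¹·s⁻¹] · [m²·s⁻²·K⁻¹] = kg·m·s⁻³·K⁻¹
  D. [kg·s⁻³] / [K] = kg·s⁻³·K⁻¹
All reduce to kg·m·s⁻³·K⁻¹ except D., which is kg·s⁻³·K⁻¹.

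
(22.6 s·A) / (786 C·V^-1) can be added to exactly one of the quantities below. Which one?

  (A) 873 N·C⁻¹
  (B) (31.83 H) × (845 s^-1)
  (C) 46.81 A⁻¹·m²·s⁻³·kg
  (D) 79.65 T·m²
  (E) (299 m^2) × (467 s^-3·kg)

(C)

Reference: [s·A] / [kg⁻¹·m⁻²·s⁴·A²] = kg·m²·s⁻³·A⁻¹.
Each option:
  (A) N·C⁻¹ = kg·m·s⁻²·(s·A)⁻¹ = kg·m·s⁻³·A⁻¹
  (B) [kg·m²·s⁻²·A⁻²] · [s⁻¹] = kg·m²·s⁻³·A⁻²
  (C) kg·m²·s⁻³·A⁻¹  ← same
  (D) T·m² = Wb·m⁻²·m² = kg·m²·s⁻²·A⁻¹
  (E) [m²] · [kg·s⁻³] = kg·m²·s⁻³
Only (C) matches kg·m²·s⁻³·A⁻¹.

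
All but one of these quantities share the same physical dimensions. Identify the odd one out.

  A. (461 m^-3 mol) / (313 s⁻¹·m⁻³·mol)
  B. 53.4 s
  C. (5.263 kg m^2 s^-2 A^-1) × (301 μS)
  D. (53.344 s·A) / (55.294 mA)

Dimensions:
  A. [m⁻³·mol] / [m⁻³·s⁻¹·mol] = s
  B. s
  C. [kg·m²·s⁻²·A⁻¹] · [kg⁻¹·m⁻²·s³·A²] = s·A
  D. [s·A] / [A] = s
All reduce to s except C., which is s·A.

C.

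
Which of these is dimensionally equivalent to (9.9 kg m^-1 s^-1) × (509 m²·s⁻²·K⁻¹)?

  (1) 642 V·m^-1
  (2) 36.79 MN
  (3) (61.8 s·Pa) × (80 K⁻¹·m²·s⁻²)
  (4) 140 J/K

Reference: [kg·m⁻¹·s⁻¹] · [m²·s⁻²·K⁻¹] = kg·m·s⁻³·K⁻¹.
Each option:
  (1) V·m⁻¹ = J·C⁻¹·m⁻¹ = kg·m·s⁻³·A⁻¹
  (2) N = kg·m·s⁻²
  (3) [kg·m⁻¹·s⁻¹] · [m²·s⁻²·K⁻¹] = kg·m·s⁻³·K⁻¹  ← same
  (4) J·K⁻¹ = N·m·K⁻¹ = kg·m²·s⁻²·K⁻¹
Only (3) matches kg·m·s⁻³·K⁻¹.

(3)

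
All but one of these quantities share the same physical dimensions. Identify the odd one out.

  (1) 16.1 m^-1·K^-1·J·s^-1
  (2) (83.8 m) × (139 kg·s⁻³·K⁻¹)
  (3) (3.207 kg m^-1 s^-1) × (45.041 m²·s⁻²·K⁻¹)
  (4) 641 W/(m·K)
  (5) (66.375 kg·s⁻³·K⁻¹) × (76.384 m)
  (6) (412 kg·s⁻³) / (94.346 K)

Reduce each to base SI dimensions:
  (1) J·s⁻¹·m⁻¹·K⁻¹ = N·m·s⁻¹·m⁻¹·K⁻¹ = kg·m·s⁻³·K⁻¹
  (2) [m] · [kg·s⁻³·K⁻¹] = kg·m·s⁻³·K⁻¹
  (3) [kg·m⁻¹·s⁻¹] · [m²·s⁻²·K⁻¹] = kg·m·s⁻³·K⁻¹
  (4) W·m⁻¹·K⁻¹ = J·s⁻¹·m⁻¹·K⁻¹ = kg·m·s⁻³·K⁻¹
  (5) [kg·s⁻³·K⁻¹] · [m] = kg·m·s⁻³·K⁻¹
  (6) [kg·s⁻³] / [K] = kg·s⁻³·K⁻¹
All reduce to kg·m·s⁻³·K⁻¹ except (6), which is kg·s⁻³·K⁻¹.

(6)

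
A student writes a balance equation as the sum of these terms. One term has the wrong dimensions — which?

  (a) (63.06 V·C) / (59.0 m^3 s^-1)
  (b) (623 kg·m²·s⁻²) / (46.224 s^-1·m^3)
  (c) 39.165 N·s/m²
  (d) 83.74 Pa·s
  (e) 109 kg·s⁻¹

(e)

Dimensions:
  (a) [kg·m²·s⁻²] / [m³·s⁻¹] = kg·m⁻¹·s⁻¹
  (b) [kg·m²·s⁻²] / [m³·s⁻¹] = kg·m⁻¹·s⁻¹
  (c) N·s·m⁻² = kg·m·s⁻²·s·m⁻² = kg·m⁻¹·s⁻¹
  (d) Pa·s = N·m⁻²·s = kg·m⁻¹·s⁻¹
  (e) kg·s⁻¹
All reduce to kg·m⁻¹·s⁻¹ except (e), which is kg·s⁻¹.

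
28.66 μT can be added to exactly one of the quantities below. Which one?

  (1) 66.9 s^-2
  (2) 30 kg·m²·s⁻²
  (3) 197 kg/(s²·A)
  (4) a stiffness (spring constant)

(3)

Reference: T = Wb·m⁻² = kg·s⁻²·A⁻¹.
Each option:
  (1) s⁻²
  (2) kg·m²·s⁻²
  (3) kg·s⁻²·A⁻¹  ← same
  (4) [stiffness (spring constant)] = kg·s⁻²
Only (3) matches kg·s⁻²·A⁻¹.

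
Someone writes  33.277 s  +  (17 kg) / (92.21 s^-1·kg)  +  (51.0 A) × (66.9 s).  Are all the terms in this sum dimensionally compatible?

Expand each in SI base units:
  33.277 s:  s
  (17 kg) / (92.21 s^-1·kg):  [kg] / [kg·s⁻¹] = s
  (51.0 A) × (66.9 s):  [A] · [s] = s·A
The terms do not share a single dimension (s vs s·A).

No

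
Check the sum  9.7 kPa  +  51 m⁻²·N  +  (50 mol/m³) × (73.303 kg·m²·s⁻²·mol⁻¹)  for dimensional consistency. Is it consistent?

Reduce each to base SI dimensions:
  9.7 kPa:  Pa = N·m⁻² = kg·m⁻¹·s⁻²
  51 m⁻²·N:  N·m⁻² = kg·m·s⁻²·m⁻² = kg·m⁻¹·s⁻²
  (50 mol/m³) × (73.303 kg·m²·s⁻²·mol⁻¹):  [m⁻³·mol] · [kg·m²·s⁻²·mol⁻¹] = kg·m⁻¹·s⁻²
Every term reduces to kg·m⁻¹·s⁻².

Yes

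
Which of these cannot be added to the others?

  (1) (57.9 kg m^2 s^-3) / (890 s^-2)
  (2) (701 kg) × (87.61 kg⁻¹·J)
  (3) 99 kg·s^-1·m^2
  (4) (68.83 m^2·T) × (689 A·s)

Expand each in SI base units:
  (1) [kg·m²·s⁻³] / [s⁻²] = kg·m²·s⁻¹
  (2) [kg] · [m²·s⁻²] = kg·m²·s⁻²
  (3) kg·m²·s⁻¹
  (4) [kg·m²·s⁻²·A⁻¹] · [s·A] = kg·m²·s⁻¹
All reduce to kg·m²·s⁻¹ except (2), which is kg·m²·s⁻².

(2)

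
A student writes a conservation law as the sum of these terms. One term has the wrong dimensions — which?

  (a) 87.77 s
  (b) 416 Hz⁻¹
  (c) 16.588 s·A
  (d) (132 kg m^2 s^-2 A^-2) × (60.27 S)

Dimensions:
  (a) s
  (b) Hz⁻¹ = (s⁻¹)⁻¹ = s
  (c) A·s = s·A
  (d) [kg·m²·s⁻²·A⁻²] · [kg⁻¹·m⁻²·s³·A²] = s
All reduce to s except (c), which is s·A.

(c)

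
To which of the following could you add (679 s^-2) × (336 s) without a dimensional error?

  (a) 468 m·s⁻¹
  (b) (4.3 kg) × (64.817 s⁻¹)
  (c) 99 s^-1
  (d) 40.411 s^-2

Reference: [s⁻²] · [s] = s⁻¹.
Each option:
  (a) m·s⁻¹
  (b) [kg] · [s⁻¹] = kg·s⁻¹
  (c) s⁻¹  ← same
  (d) s⁻²
Only (c) matches s⁻¹.

(c)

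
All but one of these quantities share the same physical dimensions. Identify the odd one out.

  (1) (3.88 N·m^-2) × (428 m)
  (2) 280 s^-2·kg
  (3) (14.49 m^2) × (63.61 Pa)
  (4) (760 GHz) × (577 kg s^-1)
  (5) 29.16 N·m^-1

Reduce each to base SI dimensions:
  (1) [kg·m⁻¹·s⁻²] · [m] = kg·s⁻²
  (2) kg·s⁻²
  (3) [m²] · [kg·m⁻¹·s⁻²] = kg·m·s⁻²
  (4) [s⁻¹] · [kg·s⁻¹] = kg·s⁻²
  (5) N·m⁻¹ = kg·m·s⁻²·m⁻¹ = kg·s⁻²
All reduce to kg·s⁻² except (3), which is kg·m·s⁻².

(3)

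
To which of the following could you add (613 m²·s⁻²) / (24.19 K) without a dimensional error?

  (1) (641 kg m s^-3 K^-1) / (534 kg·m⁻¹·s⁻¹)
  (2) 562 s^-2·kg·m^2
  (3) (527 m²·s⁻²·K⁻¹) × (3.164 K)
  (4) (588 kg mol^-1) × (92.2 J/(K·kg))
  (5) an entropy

(1)

Reference: [m²·s⁻²] / [K] = m²·s⁻²·K⁻¹.
Each option:
  (1) [kg·m·s⁻³·K⁻¹] / [kg·m⁻¹·s⁻¹] = m²·s⁻²·K⁻¹  ← same
  (2) kg·m²·s⁻²
  (3) [m²·s⁻²·K⁻¹] · [K] = m²·s⁻²
  (4) [kg·mol⁻¹] · [m²·s⁻²·K⁻¹] = kg·m²·s⁻²·K⁻¹·mol⁻¹
  (5) [entropy] = kg·m²·s⁻²·K⁻¹
Only (1) matches m²·s⁻²·K⁻¹.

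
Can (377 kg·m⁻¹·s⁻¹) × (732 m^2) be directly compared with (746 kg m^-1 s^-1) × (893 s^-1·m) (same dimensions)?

No

Expand each in SI base units:
  (377 kg·m⁻¹·s⁻¹) × (732 m^2):  [kg·m⁻¹·s⁻¹] · [m²] = kg·m·s⁻¹
  (746 kg m^-1 s^-1) × (893 s^-1·m):  [kg·m⁻¹·s⁻¹] · [m·s⁻¹] = kg·s⁻²
kg·m·s⁻¹ ≠ kg·s⁻², so they cannot be added.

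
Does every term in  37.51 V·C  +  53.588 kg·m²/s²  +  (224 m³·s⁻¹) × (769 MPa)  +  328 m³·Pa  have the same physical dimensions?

No

Reduce each to base SI dimensions:
  37.51 V·C:  C·V = s·A·J·C⁻¹ = kg·m²·s⁻²
  53.588 kg·m²/s²:  kg·m²·s⁻²
  (224 m³·s⁻¹) × (769 MPa):  [m³·s⁻¹] · [kg·m⁻¹·s⁻²] = kg·m²·s⁻³
  328 m³·Pa:  Pa·m³ = N·m⁻²·m³ = kg·m²·s⁻²
The terms do not share a single dimension (kg·m²·s⁻² vs kg·m²·s⁻³).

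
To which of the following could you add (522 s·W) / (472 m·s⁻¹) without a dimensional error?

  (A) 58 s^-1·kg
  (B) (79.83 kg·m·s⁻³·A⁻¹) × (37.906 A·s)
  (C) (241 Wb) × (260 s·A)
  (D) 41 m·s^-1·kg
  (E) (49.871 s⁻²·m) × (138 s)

(D)

Reference: [kg·m²·s⁻²] / [m·s⁻¹] = kg·m·s⁻¹.
Each option:
  (A) kg·s⁻¹
  (B) [kg·m·s⁻³·A⁻¹] · [s·A] = kg·m·s⁻²
  (C) [kg·m²·s⁻²·A⁻¹] · [s·A] = kg·m²·s⁻¹
  (D) kg·m·s⁻¹  ← same
  (E) [m·s⁻²] · [s] = m·s⁻¹
Only (D) matches kg·m·s⁻¹.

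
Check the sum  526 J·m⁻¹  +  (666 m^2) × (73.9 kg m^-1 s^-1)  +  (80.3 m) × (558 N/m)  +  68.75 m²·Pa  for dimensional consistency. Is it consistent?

No

Dimensions:
  526 J·m⁻¹:  J·m⁻¹ = N·m·m⁻¹ = kg·m·s⁻²
  (666 m^2) × (73.9 kg m^-1 s^-1):  [m²] · [kg·m⁻¹·s⁻¹] = kg·m·s⁻¹
  (80.3 m) × (558 N/m):  [m] · [kg·s⁻²] = kg·m·s⁻²
  68.75 m²·Pa:  Pa·m² = N·m⁻²·m² = kg·m·s⁻²
The terms do not share a single dimension (kg·m·s⁻² vs kg·m·s⁻¹).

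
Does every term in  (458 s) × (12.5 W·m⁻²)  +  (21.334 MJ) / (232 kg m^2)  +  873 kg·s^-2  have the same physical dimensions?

Expand each in SI base units:
  (458 s) × (12.5 W·m⁻²):  [s] · [kg·s⁻³] = kg·s⁻²
  (21.334 MJ) / (232 kg m^2):  [kg·m²·s⁻²] / [kg·m²] = s⁻²
  873 kg·s^-2:  kg·s⁻²
The terms do not share a single dimension (kg·s⁻² vs s⁻²).

No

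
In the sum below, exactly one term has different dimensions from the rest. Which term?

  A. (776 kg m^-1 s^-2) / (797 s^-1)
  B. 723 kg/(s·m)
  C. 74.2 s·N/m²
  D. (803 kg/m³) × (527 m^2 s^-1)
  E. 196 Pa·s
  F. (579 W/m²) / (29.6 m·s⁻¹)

F.

Dimensions:
  A. [kg·m⁻¹·s⁻²] / [s⁻¹] = kg·m⁻¹·s⁻¹
  B. kg·m⁻¹·s⁻¹
  C. N·s·m⁻² = kg·m·s⁻²·s·m⁻² = kg·m⁻¹·s⁻¹
  D. [kg·m⁻³] · [m²·s⁻¹] = kg·m⁻¹·s⁻¹
  E. Pa·s = N·m⁻²·s = kg·m⁻¹·s⁻¹
  F. [kg·s⁻³] / [m·s⁻¹] = kg·m⁻¹·s⁻²
All reduce to kg·m⁻¹·s⁻¹ except F., which is kg·m⁻¹·s⁻².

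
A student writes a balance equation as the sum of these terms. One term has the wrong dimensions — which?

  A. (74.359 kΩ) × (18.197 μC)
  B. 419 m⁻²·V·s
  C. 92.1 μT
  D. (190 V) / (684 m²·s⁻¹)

Work out the base dimensions of each:
  A. [kg·m²·s⁻³·A⁻²] · [s·A] = kg·m²·s⁻²·A⁻¹
  B. V·s·m⁻² = J·C⁻¹·s·m⁻² = kg·s⁻²·A⁻¹
  C. T = Wb·m⁻² = kg·s⁻²·A⁻¹
  D. [kg·m²·s⁻³·A⁻¹] / [m²·s⁻¹] = kg·s⁻²·A⁻¹
All reduce to kg·s⁻²·A⁻¹ except A., which is kg·m²·s⁻²·A⁻¹.

A.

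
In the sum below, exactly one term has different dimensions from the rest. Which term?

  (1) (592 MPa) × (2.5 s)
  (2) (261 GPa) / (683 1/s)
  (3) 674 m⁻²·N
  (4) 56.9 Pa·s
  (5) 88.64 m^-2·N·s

(3)

In SI base units:
  (1) [kg·m⁻¹·s⁻²] · [s] = kg·m⁻¹·s⁻¹
  (2) [kg·m⁻¹·s⁻²] / [s⁻¹] = kg·m⁻¹·s⁻¹
  (3) N·m⁻² = kg·m·s⁻²·m⁻² = kg·m⁻¹·s⁻²
  (4) Pa·s = N·m⁻²·s = kg·m⁻¹·s⁻¹
  (5) N·s·m⁻² = kg·m·s⁻²·s·m⁻² = kg·m⁻¹·s⁻¹
All reduce to kg·m⁻¹·s⁻¹ except (3), which is kg·m⁻¹·s⁻².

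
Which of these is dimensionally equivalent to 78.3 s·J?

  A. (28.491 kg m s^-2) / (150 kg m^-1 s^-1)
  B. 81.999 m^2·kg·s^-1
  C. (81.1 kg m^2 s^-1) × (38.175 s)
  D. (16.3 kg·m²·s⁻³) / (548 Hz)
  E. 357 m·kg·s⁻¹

B.

Reference: J·s = N·m·s = kg·m²·s⁻¹.
Each option:
  A. [kg·m·s⁻²] / [kg·m⁻¹·s⁻¹] = m²·s⁻¹
  B. kg·m²·s⁻¹  ← same
  C. [kg·m²·s⁻¹] · [s] = kg·m²
  D. [kg·m²·s⁻³] / [s⁻¹] = kg·m²·s⁻²
  E. kg·m·s⁻¹
Only B. matches kg·m²·s⁻¹.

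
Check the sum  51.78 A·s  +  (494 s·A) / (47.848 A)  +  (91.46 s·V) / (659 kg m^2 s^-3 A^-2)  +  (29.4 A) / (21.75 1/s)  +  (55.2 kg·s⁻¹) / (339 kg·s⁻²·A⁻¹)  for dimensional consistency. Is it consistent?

No

Dimensions:
  51.78 A·s:  A·s = s·A
  (494 s·A) / (47.848 A):  [s·A] / [A] = s
  (91.46 s·V) / (659 kg m^2 s^-3 A^-2):  [kg·m²·s⁻²·A⁻¹] / [kg·m²·s⁻³·A⁻²] = s·A
  (29.4 A) / (21.75 1/s):  [A] / [s⁻¹] = s·A
  (55.2 kg·s⁻¹) / (339 kg·s⁻²·A⁻¹):  [kg·s⁻¹] / [kg·s⁻²·A⁻¹] = s·A
The terms do not share a single dimension (s vs s·A).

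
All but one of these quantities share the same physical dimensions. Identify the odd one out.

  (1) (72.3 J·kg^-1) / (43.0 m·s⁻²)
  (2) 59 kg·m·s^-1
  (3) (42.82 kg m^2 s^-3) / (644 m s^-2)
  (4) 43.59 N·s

Reduce each to base SI dimensions:
  (1) [m²·s⁻²] / [m·s⁻²] = m
  (2) kg·m·s⁻¹
  (3) [kg·m²·s⁻³] / [m·s⁻²] = kg·m·s⁻¹
  (4) N·s = kg·m·s⁻²·s = kg·m·s⁻¹
All reduce to kg·m·s⁻¹ except (1), which is m.

(1)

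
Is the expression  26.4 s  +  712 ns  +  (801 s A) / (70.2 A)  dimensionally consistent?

Reduce each to base SI dimensions:
  26.4 s:  s
  712 ns:  s
  (801 s A) / (70.2 A):  [s·A] / [A] = s
Every term reduces to s.

Yes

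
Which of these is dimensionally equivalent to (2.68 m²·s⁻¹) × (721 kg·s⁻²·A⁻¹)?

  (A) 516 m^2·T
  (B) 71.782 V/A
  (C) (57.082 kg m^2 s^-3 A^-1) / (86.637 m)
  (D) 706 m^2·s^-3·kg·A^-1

(D)

Reference: [m²·s⁻¹] · [kg·s⁻²·A⁻¹] = kg·m²·s⁻³·A⁻¹.
Each option:
  (A) T·m² = Wb·m⁻²·m² = kg·m²·s⁻²·A⁻¹
  (B) V·A⁻¹ = J·C⁻¹·A⁻¹ = kg·m²·s⁻³·A⁻²
  (C) [kg·m²·s⁻³·A⁻¹] / [m] = kg·m·s⁻³·A⁻¹
  (D) kg·m²·s⁻³·A⁻¹  ← same
Only (D) matches kg·m²·s⁻³·A⁻¹.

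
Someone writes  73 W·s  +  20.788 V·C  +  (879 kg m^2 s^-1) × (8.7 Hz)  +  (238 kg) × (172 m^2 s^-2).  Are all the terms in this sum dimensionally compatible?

Yes

Reduce each to base SI dimensions:
  73 W·s:  W·s = J·s⁻¹·s = kg·m²·s⁻²
  20.788 V·C:  C·V = s·A·J·C⁻¹ = kg·m²·s⁻²
  (879 kg m^2 s^-1) × (8.7 Hz):  [kg·m²·s⁻¹] · [s⁻¹] = kg·m²·s⁻²
  (238 kg) × (172 m^2 s^-2):  [kg] · [m²·s⁻²] = kg·m²·s⁻²
Every term reduces to kg·m²·s⁻².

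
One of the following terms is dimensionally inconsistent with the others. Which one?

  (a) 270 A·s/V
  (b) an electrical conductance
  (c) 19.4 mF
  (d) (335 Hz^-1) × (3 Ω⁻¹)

(b)

Reduce each to base SI dimensions:
  (a) A·s·V⁻¹ = A·s·(J·C⁻¹)⁻¹ = kg⁻¹·m⁻²·s⁴·A²
  (b) [electrical conductance] = kg⁻¹·m⁻²·s³·A²
  (c) F = C·V⁻¹ = kg⁻¹·m⁻²·s⁴·A²
  (d) [s] · [kg⁻¹·m⁻²·s³·A²] = kg⁻¹·m⁻²·s⁴·A²
All reduce to kg⁻¹·m⁻²·s⁴·A² except (b), which is kg⁻¹·m⁻²·s³·A².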